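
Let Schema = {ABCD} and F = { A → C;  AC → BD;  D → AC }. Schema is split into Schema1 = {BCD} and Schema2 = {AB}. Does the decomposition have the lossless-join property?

Common attributes: Schema1 ∩ Schema2 = {B}.
No dependency enlarges {B}, so (B)⁺ = {B}.
The closure contains neither all of Schema1 = {BCD} nor all of Schema2 = {AB}, so the common attributes are not a superkey of either fragment. The join is lossy.

No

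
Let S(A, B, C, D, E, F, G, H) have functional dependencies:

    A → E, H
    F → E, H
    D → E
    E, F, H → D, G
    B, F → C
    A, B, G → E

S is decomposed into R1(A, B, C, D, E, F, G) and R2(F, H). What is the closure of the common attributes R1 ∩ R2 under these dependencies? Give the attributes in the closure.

D, E, F, G, H

R1 ∩ R2 = {F}.
F → E, H applies, adding E, H
E, F, H → D, G applies, adding D, G
Closure: {D, E, F, G, H}.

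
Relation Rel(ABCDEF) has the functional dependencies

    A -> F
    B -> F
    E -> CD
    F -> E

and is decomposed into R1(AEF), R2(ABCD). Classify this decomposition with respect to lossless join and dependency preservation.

lossless but not dependency-preserving

Lossless test: (A)⁺ = {ACDEF}, which contains all of one fragment — lossless.
Dependency preservation: the restricted closure of {B} across the fragments never reaches {F}, so B → F cannot be enforced without a join — not preserved.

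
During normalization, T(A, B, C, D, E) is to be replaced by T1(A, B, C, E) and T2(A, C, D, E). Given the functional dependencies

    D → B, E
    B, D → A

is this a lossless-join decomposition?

No

Common attributes: T1 ∩ T2 = {A, C, E}.
No dependency enlarges {A, C, E}, so (A, C, E)⁺ = {A, C, E}.
The closure contains neither all of T1 = {A, B, C, E} nor all of T2 = {A, C, D, E}, so the common attributes are not a superkey of either fragment. The join is lossy.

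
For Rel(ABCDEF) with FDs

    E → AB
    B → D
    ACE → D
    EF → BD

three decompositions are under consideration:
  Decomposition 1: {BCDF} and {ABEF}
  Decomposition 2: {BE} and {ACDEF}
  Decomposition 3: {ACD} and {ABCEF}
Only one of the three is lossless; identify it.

Decomposition 2

Decomposition 1: common = {BF}, closure = {BDF} → lossy.
Decomposition 2: common = {E}, closure = {ABDE} → lossless.
Decomposition 3: common = {AC}, closure = {AC} → lossy.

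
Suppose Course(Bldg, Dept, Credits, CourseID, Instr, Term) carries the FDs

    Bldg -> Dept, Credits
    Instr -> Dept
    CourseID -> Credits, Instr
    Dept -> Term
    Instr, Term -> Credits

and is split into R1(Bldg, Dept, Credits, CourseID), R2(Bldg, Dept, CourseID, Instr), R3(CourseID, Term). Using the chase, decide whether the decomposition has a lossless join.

Yes

Chase test. Columns are Bldg, Dept, Credits, CourseID, Instr, Term; row i has aⱼ where attribute j ∈ Ri, else bᵢⱼ.
Initial tableau (one row per fragment):
  row 1: a1 a2 a3 a4 b15 b16
  row 2: a1 a2 b23 a4 a5 b26
  row 3: b31 b32 b33 a4 b35 a6
Rows 1 and 2 agree on Bldg; apply Bldg→Dept, Credits and equate their Dept, Credits entries.
Rows 1 and 2 agree on CourseID; apply CourseID→Credits, Instr and equate their Credits, Instr entries.
Rows 1 and 3 agree on CourseID; apply CourseID→Credits, Instr and equate their Credits, Instr entries.
Rows 1 and 2 agree on Dept; apply Dept→Term and equate their Term entries.
Rows 1 and 3 agree on Instr; apply Instr→Dept and equate their Dept entries.
Rows 1 and 3 agree on Dept; apply Dept→Term and equate their Term entries.
Row 1 is now all distinguished symbols — the join is lossless.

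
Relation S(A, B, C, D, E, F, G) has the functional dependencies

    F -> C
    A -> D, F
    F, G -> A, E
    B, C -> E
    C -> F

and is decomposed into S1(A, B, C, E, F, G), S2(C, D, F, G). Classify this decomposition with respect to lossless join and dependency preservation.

Lossless test: (C, F, G)⁺ = {A, C, D, E, F, G}, which contains all of one fragment — lossless.
Dependency preservation: the restricted closure of {A} across the fragments never reaches {D, F}, so A → D, F cannot be enforced without a join — not preserved.

lossless but not dependency-preserving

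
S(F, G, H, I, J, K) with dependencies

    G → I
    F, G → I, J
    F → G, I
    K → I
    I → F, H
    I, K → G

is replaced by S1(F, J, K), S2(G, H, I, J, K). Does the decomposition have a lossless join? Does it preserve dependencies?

lossless but not dependency-preserving

Lossless test: (J, K)⁺ = {F, G, H, I, J, K}, which contains all of one fragment — lossless.
Dependency preservation: the restricted closure of {F} across the fragments never reaches {G, I}, so F → G, I cannot be enforced without a join — not preserved.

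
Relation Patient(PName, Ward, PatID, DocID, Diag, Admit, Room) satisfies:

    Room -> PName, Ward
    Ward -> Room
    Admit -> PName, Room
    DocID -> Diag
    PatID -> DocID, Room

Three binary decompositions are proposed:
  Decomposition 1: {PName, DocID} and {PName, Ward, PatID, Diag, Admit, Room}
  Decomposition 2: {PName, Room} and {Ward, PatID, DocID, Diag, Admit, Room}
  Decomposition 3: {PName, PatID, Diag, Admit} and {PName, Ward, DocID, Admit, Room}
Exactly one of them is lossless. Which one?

Decomposition 2

Decomposition 1: common = {PName}, closure = {PName} → lossy.
Decomposition 2: common = {Room}, closure = {PName, Ward, Room} → lossless.
Decomposition 3: common = {PName, Admit}, closure = {PName, Ward, Admit, Room} → lossy.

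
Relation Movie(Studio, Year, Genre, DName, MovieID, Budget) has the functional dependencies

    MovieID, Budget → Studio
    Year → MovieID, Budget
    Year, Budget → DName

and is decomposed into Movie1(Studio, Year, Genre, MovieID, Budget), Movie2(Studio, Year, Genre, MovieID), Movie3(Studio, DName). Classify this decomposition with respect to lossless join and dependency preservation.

Lossless test (chase): Rows 1 and 2 agree on Year; apply Year→MovieID, Budget and equate their MovieID, Budget entries. Rows 1 and 2 agree on Year, Budget; apply Year, Budget→DName and equate their DName entries. No row becomes fully distinguished — the join is lossy.
Dependency preservation: the restricted closure of {Year, Budget} across the fragments never reaches {DName}, so Year, Budget → DName cannot be enforced without a join — not preserved.

lossy and not dependency-preserving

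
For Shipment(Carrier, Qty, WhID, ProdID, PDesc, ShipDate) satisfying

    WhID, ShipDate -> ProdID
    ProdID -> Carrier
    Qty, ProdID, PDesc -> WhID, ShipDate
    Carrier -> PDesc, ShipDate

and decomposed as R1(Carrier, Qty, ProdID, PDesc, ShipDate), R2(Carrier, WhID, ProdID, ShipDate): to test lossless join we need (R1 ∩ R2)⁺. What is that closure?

Carrier, ProdID, PDesc, ShipDate

R1 ∩ R2 = {Carrier, ProdID, ShipDate}.
Carrier → PDesc, ShipDate applies, adding PDesc
Closure: {Carrier, ProdID, PDesc, ShipDate}.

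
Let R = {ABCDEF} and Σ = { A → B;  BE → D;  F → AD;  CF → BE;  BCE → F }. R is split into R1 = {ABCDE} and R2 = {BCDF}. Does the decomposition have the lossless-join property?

No

Common attributes: R1 ∩ R2 = {BCD}.
No dependency enlarges {BCD}, so (BCD)⁺ = {BCD}.
The closure contains neither all of R1 = {ABCDE} nor all of R2 = {BCDF}, so the common attributes are not a superkey of either fragment. The join is lossy.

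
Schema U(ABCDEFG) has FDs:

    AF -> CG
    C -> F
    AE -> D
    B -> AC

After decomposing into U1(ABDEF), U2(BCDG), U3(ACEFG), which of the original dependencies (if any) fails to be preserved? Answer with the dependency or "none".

none

AF → CG lies within U3.
C → F lies within U3.
AE → D lies within U1.
B → AC: restricted closure across fragments reaches AC.
Every dependency is enforceable on the fragments, so the decomposition is dependency-preserving.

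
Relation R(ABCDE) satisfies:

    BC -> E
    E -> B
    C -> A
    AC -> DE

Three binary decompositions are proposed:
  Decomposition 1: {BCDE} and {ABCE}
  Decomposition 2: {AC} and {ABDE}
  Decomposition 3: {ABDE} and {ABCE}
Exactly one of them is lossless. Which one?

Decomposition 1

Decomposition 1: common = {BCE}, closure = {ABCDE} → lossless.
Decomposition 2: common = {A}, closure = {A} → lossy.
Decomposition 3: common = {ABE}, closure = {ABE} → lossy.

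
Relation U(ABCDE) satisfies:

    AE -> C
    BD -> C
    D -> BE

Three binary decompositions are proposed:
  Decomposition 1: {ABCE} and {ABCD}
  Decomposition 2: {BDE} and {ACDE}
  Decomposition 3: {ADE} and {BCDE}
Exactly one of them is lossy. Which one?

Decomposition 1

Decomposition 1: common = {ABC}, closure = {ABC} → lossy.
Decomposition 2: common = {DE}, closure = {BCDE} → lossless.
Decomposition 3: common = {DE}, closure = {BCDE} → lossless.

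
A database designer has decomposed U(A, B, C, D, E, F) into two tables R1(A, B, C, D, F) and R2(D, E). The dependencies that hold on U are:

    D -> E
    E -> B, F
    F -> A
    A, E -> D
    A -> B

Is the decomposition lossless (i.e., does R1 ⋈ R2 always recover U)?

Yes

Common attributes: R1 ∩ R2 = {D}.
Closure of {D}: D → E applies, adding E; E → B, F applies, adding B, F; F → A applies, adding A. So (D)⁺ = {A, B, D, E, F}.
This closure contains every attribute of R2, so R1 ∩ R2 → R2. The join is lossless.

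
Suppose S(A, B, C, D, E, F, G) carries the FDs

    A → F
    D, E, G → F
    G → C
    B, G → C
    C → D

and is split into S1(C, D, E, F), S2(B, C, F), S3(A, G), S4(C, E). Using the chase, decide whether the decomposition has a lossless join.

Chase test. Columns are A, B, C, D, E, F, G; row i has aⱼ where attribute j ∈ Si, else bᵢⱼ.
Initial tableau (one row per fragment):
  row 1: b11 b12 a3 a4 a5 a6 b17
  row 2: b21 a2 a3 b24 b25 a6 b27
  row 3: a1 b32 b33 b34 b35 b36 a7
  row 4: b41 b42 a3 b44 a5 b46 b47
Rows 1 and 2 agree on C; apply C→D and equate their D entries.
Rows 1 and 4 agree on C; apply C→D and equate their D entries.
No row becomes fully distinguished — the join is lossy.

No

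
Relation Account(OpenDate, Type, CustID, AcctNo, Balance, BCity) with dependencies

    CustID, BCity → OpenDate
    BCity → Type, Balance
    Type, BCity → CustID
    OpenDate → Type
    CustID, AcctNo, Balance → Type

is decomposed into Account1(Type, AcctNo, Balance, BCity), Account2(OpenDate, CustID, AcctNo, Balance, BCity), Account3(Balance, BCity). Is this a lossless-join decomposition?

Chase test. Columns are OpenDate, Type, CustID, AcctNo, Balance, BCity; row i has aⱼ where attribute j ∈ Accounti, else bᵢⱼ.
Initial tableau (one row per fragment):
  row 1: b11 a2 b13 a4 a5 a6
  row 2: a1 b22 a3 a4 a5 a6
  row 3: b31 b32 b33 b34 a5 a6
Rows 1 and 2 agree on BCity; apply BCity→Type, Balance and equate their Type, Balance entries.
Rows 1 and 3 agree on BCity; apply BCity→Type, Balance and equate their Type, Balance entries.
Rows 1 and 2 agree on Type, BCity; apply Type, BCity→CustID and equate their CustID entries.
Rows 1 and 3 agree on Type, BCity; apply Type, BCity→CustID and equate their CustID entries.
Rows 1 and 2 agree on CustID, BCity; apply CustID, BCity→OpenDate and equate their OpenDate entries.
Rows 1 and 3 agree on CustID, BCity; apply CustID, BCity→OpenDate and equate their OpenDate entries.
Row 1 is now all distinguished symbols — the join is lossless.

Yes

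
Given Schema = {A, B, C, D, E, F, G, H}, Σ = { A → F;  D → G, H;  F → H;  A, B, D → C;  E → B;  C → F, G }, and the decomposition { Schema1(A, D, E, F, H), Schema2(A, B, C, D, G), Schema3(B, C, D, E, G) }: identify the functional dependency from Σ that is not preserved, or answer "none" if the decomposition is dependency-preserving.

Check C → F, G: no single fragment contains all of {C, F, G}, and the restricted closure of {C} across the fragments never reaches {F, G}.
A → F is preserved.
D → G, H is preserved.
F → H is preserved.
A, B, D → C is preserved.
E → B is preserved.

C → F, G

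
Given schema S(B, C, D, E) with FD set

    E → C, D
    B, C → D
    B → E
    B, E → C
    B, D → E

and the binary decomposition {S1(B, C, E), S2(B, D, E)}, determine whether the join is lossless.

Common attributes: S1 ∩ S2 = {B, E}.
Closure of {B, E}: E → C, D applies, adding C, D. So (B, E)⁺ = {B, C, D, E}.
This closure contains every attribute of S1, so S1 ∩ S2 → S1. The join is lossless.

Yes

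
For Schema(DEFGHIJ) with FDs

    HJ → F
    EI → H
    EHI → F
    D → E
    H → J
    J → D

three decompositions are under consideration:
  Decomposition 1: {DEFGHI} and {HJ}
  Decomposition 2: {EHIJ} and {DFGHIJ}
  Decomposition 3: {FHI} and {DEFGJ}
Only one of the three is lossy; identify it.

Decomposition 3

Decomposition 1: common = {H}, closure = {DEFHJ} → lossless.
Decomposition 2: common = {HIJ}, closure = {DEFHIJ} → lossless.
Decomposition 3: common = {F}, closure = {F} → lossy.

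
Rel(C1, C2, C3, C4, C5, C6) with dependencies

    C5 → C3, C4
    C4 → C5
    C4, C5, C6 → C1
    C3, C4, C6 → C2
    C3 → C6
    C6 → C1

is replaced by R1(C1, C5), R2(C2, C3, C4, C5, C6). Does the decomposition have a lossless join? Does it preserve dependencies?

lossless but not dependency-preserving

Lossless test: (C5)⁺ = {C1, C2, C3, C4, C5, C6}, which contains all of one fragment — lossless.
Dependency preservation: the restricted closure of {C6} across the fragments never reaches {C1}, so C6 → C1 cannot be enforced without a join — not preserved.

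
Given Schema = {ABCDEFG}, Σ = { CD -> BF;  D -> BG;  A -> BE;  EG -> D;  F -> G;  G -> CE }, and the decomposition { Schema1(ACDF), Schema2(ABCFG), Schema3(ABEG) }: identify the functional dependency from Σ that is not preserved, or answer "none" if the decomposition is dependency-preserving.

CD → BF: restricted closure across fragments reaches BF.
D → BG: restricted closure across fragments reaches BG.
A → BE lies within Schema3.
EG → D: restricted closure across fragments reaches D.
F → G lies within Schema2.
G → CE: restricted closure across fragments reaches CE.
Every dependency is enforceable on the fragments, so the decomposition is dependency-preserving.

none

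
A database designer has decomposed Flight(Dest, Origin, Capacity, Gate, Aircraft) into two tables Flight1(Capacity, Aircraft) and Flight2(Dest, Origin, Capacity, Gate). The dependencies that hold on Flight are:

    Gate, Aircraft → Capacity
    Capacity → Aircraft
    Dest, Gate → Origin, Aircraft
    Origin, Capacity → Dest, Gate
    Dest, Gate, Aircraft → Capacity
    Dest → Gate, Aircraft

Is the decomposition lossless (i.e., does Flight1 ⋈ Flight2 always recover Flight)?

Common attributes: Flight1 ∩ Flight2 = {Capacity}.
Closure of {Capacity}: Capacity → Aircraft applies, adding Aircraft. So (Capacity)⁺ = {Capacity, Aircraft}.
This closure contains every attribute of Flight1, so Flight1 ∩ Flight2 → Flight1. The join is lossless.

Yes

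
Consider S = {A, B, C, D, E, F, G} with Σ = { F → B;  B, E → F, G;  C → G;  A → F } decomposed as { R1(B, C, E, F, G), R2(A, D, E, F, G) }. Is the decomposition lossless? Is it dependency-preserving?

lossy but dependency-preserving

Lossless test: (E, F, G)⁺ = {B, E, F, G}, which is a superkey of neither fragment — lossy.
Dependency preservation: every FD's attributes lie within a single fragment, so each can be enforced locally — preserved.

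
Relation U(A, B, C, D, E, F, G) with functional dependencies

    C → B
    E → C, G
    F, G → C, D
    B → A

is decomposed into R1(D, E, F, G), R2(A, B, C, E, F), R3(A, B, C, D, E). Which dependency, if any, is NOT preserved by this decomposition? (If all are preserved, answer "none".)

Check F, G → C, D: no single fragment contains all of {C, D, F, G}, and the restricted closure of {F, G} across the fragments never reaches {C, D}.
C → B is preserved.
E → C, G is preserved.
B → A is preserved.

F, G → C, D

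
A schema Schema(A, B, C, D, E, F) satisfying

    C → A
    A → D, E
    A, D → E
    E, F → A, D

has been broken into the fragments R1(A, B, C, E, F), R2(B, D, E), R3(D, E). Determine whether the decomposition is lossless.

No

Chase test. Columns are A, B, C, D, E, F; row i has aⱼ where attribute j ∈ Ri, else bᵢⱼ.
Initial tableau (one row per fragment):
  row 1: a1 a2 a3 b14 a5 a6
  row 2: b21 a2 b23 a4 a5 b26
  row 3: b31 b32 b33 a4 a5 b36
No row becomes fully distinguished — the join is lossy.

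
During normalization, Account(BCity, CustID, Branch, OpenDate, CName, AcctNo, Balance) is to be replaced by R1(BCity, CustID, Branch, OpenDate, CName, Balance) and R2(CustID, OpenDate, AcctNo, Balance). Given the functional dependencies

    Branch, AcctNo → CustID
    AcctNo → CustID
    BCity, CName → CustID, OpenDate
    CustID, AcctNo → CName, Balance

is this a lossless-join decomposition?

No

Common attributes: R1 ∩ R2 = {CustID, OpenDate, Balance}.
No dependency enlarges {CustID, OpenDate, Balance}, so (CustID, OpenDate, Balance)⁺ = {CustID, OpenDate, Balance}.
The closure contains neither all of R1 = {BCity, CustID, Branch, OpenDate, CName, Balance} nor all of R2 = {CustID, OpenDate, AcctNo, Balance}, so the common attributes are not a superkey of either fragment. The join is lossy.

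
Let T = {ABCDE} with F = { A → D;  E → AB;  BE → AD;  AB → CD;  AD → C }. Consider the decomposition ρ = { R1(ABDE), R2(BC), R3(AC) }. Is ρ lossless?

Chase test. Columns are ABCDE; row i has aⱼ where attribute j ∈ Ri, else bᵢⱼ.
Initial tableau (one row per fragment):
  row 1: a1 a2 b13 a4 a5
  row 2: b21 a2 a3 b24 b25
  row 3: a1 b32 a3 b34 b35
Rows 1 and 3 agree on A; apply A→D and equate their D entries.
Rows 1 and 3 agree on AD; apply AD→C and equate their C entries.
Row 1 is now all distinguished symbols — the join is lossless.

Yes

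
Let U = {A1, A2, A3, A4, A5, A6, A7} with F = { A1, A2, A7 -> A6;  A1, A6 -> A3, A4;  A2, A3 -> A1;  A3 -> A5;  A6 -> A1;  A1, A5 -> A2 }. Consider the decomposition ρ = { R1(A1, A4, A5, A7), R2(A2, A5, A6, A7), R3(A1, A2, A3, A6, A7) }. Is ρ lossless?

Yes

Chase test. Columns are A1, A2, A3, A4, A5, A6, A7; row i has aⱼ where attribute j ∈ Ri, else bᵢⱼ.
Initial tableau (one row per fragment):
  row 1: a1 b12 b13 a4 a5 b16 a7
  row 2: b21 a2 b23 b24 a5 a6 a7
  row 3: a1 a2 a3 b34 b35 a6 a7
Rows 2 and 3 agree on A6; apply A6→A1 and equate their A1 entries.
Rows 1 and 2 agree on A1, A5; apply A1, A5→A2 and equate their A2 entries.
Rows 1 and 2 agree on A1, A2, A7; apply A1, A2, A7→A6 and equate their A6 entries.
Rows 1 and 2 agree on A1, A6; apply A1, A6→A3, A4 and equate their A3, A4 entries.
Rows 1 and 3 agree on A1, A6; apply A1, A6→A3, A4 and equate their A3, A4 entries.
Rows 1 and 3 agree on A3; apply A3→A5 and equate their A5 entries.
Row 1 is now all distinguished symbols — the join is lossless.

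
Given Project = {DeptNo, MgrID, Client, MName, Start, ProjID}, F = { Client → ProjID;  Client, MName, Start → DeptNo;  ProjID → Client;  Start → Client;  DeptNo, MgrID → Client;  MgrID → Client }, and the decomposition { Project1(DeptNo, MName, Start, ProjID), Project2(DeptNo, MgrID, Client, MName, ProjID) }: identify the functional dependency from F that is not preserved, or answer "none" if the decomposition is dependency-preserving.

none

Client → ProjID lies within Project2.
Client, MName, Start → DeptNo: restricted closure across fragments reaches DeptNo.
ProjID → Client lies within Project2.
Start → Client: restricted closure across fragments reaches Client.
DeptNo, MgrID → Client lies within Project2.
MgrID → Client lies within Project2.
Every dependency is enforceable on the fragments, so the decomposition is dependency-preserving.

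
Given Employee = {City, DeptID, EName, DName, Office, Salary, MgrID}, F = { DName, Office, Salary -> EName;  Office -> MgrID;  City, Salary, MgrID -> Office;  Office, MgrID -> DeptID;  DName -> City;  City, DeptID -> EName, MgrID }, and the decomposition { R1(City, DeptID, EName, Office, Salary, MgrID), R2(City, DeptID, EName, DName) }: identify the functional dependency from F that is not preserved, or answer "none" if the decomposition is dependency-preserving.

none

DName, Office, Salary → EName: restricted closure across fragments reaches EName.
Office → MgrID lies within R1.
City, Salary, MgrID → Office lies within R1.
Office, MgrID → DeptID lies within R1.
DName → City lies within R2.
City, DeptID → EName, MgrID lies within R1.
Every dependency is enforceable on the fragments, so the decomposition is dependency-preserving.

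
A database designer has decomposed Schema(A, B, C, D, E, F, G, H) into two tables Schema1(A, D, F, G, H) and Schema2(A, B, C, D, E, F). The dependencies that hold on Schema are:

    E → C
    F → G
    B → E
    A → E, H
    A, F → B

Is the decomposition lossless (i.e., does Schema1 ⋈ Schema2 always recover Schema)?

Common attributes: Schema1 ∩ Schema2 = {A, D, F}.
Closure of {A, D, F}: F → G applies, adding G; A → E, H applies, adding E, H; A, F → B applies, adding B; E → C applies, adding C. So (A, D, F)⁺ = {A, B, C, D, E, F, G, H}.
This closure contains every attribute of Schema1, so Schema1 ∩ Schema2 → Schema1. The join is lossless.

Yes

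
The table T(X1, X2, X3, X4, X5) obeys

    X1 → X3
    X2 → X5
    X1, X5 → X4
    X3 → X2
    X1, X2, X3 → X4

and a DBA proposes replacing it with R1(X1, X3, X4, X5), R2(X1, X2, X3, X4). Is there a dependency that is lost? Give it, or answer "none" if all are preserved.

Check X2 → X5: no single fragment contains all of {X2, X5}, and the restricted closure of {X2} across the fragments never reaches {X5}.
X1 → X3 is preserved.
X1, X5 → X4 is preserved.
X3 → X2 is preserved.
X1, X2, X3 → X4 is preserved.

X2 → X5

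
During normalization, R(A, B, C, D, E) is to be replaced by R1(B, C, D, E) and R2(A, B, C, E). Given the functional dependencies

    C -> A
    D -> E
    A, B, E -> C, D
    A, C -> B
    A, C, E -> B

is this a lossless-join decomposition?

Yes

Common attributes: R1 ∩ R2 = {B, C, E}.
Closure of {B, C, E}: C → A applies, adding A; A, B, E → C, D applies, adding D. So (B, C, E)⁺ = {A, B, C, D, E}.
This closure contains every attribute of R1, so R1 ∩ R2 → R1. The join is lossless.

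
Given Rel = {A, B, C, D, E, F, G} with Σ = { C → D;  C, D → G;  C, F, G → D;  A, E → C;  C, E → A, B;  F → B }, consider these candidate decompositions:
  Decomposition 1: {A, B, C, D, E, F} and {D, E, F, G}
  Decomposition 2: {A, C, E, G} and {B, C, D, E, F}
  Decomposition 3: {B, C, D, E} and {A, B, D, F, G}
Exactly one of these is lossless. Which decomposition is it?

Decomposition 1: common = {D, E, F}, closure = {B, D, E, F} → lossy.
Decomposition 2: common = {C, E}, closure = {A, B, C, D, E, G} → lossless.
Decomposition 3: common = {B, D}, closure = {B, D} → lossy.

Decomposition 2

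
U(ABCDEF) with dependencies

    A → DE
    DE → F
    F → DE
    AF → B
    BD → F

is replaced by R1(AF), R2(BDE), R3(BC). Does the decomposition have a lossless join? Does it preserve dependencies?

Lossless test (chase): applying each FD to every pair of rows produces no changes in the tableau, so no row becomes fully distinguished — the join is lossy.
Dependency preservation: the restricted closure of {A} across the fragments never reaches {DE}, so A → DE cannot be enforced without a join — not preserved.

lossy and not dependency-preserving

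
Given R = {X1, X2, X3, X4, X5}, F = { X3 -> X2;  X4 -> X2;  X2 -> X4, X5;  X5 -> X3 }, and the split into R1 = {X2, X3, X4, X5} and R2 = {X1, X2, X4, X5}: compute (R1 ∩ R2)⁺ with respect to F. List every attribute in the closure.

X2, X3, X4, X5

R1 ∩ R2 = {X2, X4, X5}.
X5 → X3 applies, adding X3
Closure: {X2, X3, X4, X5}.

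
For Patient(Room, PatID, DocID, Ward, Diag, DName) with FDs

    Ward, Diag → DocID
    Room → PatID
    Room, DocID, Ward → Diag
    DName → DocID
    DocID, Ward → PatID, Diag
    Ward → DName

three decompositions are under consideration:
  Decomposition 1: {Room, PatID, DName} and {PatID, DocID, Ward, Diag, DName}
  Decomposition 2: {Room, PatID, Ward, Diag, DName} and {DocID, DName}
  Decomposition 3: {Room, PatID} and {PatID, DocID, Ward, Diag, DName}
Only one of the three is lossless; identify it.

Decomposition 1: common = {PatID, DName}, closure = {PatID, DocID, DName} → lossy.
Decomposition 2: common = {DName}, closure = {DocID, DName} → lossless.
Decomposition 3: common = {PatID}, closure = {PatID} → lossy.

Decomposition 2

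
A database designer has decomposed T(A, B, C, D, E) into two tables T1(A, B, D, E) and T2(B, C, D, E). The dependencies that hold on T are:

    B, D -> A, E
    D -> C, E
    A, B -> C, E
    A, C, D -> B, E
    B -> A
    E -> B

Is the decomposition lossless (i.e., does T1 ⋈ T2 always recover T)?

Yes

Common attributes: T1 ∩ T2 = {B, D, E}.
Closure of {B, D, E}: B, D → A, E applies, adding A; D → C, E applies, adding C. So (B, D, E)⁺ = {A, B, C, D, E}.
This closure contains every attribute of T1, so T1 ∩ T2 → T1. The join is lossless.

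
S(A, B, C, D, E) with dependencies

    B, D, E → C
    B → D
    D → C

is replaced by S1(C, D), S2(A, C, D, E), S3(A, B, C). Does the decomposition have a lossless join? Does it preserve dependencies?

Lossless test (chase): applying each FD to every pair of rows produces no changes in the tableau, so no row becomes fully distinguished — the join is lossy.
Dependency preservation: the restricted closure of {B} across the fragments never reaches {D}, so B → D cannot be enforced without a join — not preserved.

lossy and not dependency-preserving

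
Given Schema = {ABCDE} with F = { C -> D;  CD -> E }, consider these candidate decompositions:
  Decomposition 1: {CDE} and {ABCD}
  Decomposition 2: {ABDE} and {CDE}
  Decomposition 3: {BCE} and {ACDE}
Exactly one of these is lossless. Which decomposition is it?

Decomposition 1: common = {CD}, closure = {CDE} → lossless.
Decomposition 2: common = {DE}, closure = {DE} → lossy.
Decomposition 3: common = {CE}, closure = {CDE} → lossy.

Decomposition 1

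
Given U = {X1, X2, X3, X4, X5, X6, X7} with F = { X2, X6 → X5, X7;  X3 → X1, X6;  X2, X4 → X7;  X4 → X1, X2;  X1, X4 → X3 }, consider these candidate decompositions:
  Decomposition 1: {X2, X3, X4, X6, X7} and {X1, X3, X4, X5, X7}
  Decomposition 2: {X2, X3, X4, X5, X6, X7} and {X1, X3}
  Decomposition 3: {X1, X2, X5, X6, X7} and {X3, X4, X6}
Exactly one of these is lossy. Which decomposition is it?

Decomposition 1: common = {X3, X4, X7}, closure = {X1, X2, X3, X4, X5, X6, X7} → lossless.
Decomposition 2: common = {X3}, closure = {X1, X3, X6} → lossless.
Decomposition 3: common = {X6}, closure = {X6} → lossy.

Decomposition 3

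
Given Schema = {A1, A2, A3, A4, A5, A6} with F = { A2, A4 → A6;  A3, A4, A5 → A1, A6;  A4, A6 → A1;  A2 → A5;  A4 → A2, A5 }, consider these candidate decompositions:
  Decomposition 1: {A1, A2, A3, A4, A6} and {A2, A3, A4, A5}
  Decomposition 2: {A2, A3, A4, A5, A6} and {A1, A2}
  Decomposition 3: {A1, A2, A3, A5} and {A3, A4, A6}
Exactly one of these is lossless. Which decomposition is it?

Decomposition 1

Decomposition 1: common = {A2, A3, A4}, closure = {A1, A2, A3, A4, A5, A6} → lossless.
Decomposition 2: common = {A2}, closure = {A2, A5} → lossy.
Decomposition 3: common = {A3}, closure = {A3} → lossy.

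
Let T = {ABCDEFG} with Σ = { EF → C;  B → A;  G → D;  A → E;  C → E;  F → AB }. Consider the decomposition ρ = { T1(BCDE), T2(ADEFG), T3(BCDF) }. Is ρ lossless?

Chase test. Columns are ABCDEFG; row i has aⱼ where attribute j ∈ Ti, else bᵢⱼ.
Initial tableau (one row per fragment):
  row 1: b11 a2 a3 a4 a5 b16 b17
  row 2: a1 b22 b23 a4 a5 a6 a7
  row 3: b31 a2 a3 a4 b35 a6 b37
Rows 1 and 3 agree on B; apply B→A and equate their A entries.
Rows 1 and 3 agree on A; apply A→E and equate their E entries.
Rows 2 and 3 agree on F; apply F→AB and equate their AB entries.
Rows 2 and 3 agree on EF; apply EF→C and equate their C entries.
Row 2 is now all distinguished symbols — the join is lossless.

Yes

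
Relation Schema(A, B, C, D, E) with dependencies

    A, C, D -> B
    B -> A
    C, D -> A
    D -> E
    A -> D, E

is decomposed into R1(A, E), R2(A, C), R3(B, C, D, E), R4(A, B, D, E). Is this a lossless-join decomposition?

Chase test. Columns are A, B, C, D, E; row i has aⱼ where attribute j ∈ Ri, else bᵢⱼ.
Initial tableau (one row per fragment):
  row 1: a1 b12 b13 b14 a5
  row 2: a1 b22 a3 b24 b25
  row 3: b31 a2 a3 a4 a5
  row 4: a1 a2 b43 a4 a5
Rows 3 and 4 agree on B; apply B→A and equate their A entries.
Rows 1 and 2 agree on A; apply A→D, E and equate their D, E entries.
Rows 1 and 3 agree on A; apply A→D, E and equate their D, E entries.
Rows 2 and 3 agree on A, C, D; apply A, C, D→B and equate their B entries.
Row 2 is now all distinguished symbols — the join is lossless.

Yes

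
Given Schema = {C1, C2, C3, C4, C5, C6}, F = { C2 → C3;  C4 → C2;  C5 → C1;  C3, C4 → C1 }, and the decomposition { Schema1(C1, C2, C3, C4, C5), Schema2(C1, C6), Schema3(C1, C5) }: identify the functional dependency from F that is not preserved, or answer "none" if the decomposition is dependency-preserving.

none

C2 → C3 lies within Schema1.
C4 → C2 lies within Schema1.
C5 → C1 lies within Schema1.
C3, C4 → C1 lies within Schema1.
Every dependency is enforceable on the fragments, so the decomposition is dependency-preserving.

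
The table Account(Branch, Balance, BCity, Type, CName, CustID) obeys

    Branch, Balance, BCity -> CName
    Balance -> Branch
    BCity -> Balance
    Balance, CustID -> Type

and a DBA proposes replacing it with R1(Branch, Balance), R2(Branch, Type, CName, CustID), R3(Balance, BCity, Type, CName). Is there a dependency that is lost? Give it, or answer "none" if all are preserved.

Balance, CustID -> Type

Check Balance, CustID → Type: no single fragment contains all of {Balance, Type, CustID}, and the restricted closure of {Balance, CustID} across the fragments never reaches {Type}.
Branch, Balance, BCity → CName is preserved.
Balance → Branch is preserved.
BCity → Balance is preserved.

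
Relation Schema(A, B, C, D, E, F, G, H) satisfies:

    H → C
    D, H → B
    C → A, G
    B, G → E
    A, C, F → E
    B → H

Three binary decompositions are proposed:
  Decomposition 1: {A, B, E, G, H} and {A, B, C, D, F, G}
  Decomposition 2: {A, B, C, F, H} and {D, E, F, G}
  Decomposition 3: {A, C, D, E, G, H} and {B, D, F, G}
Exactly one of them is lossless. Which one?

Decomposition 1: common = {A, B, G}, closure = {A, B, C, E, G, H} → lossless.
Decomposition 2: common = {F}, closure = {F} → lossy.
Decomposition 3: common = {D, G}, closure = {D, G} → lossy.

Decomposition 1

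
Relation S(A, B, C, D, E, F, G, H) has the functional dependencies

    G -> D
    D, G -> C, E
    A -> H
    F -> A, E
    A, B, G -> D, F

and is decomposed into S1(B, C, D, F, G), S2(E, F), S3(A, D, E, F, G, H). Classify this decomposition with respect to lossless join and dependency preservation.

lossless but not dependency-preserving

Lossless test (chase): Rows 1 and 3 agree on D, G; apply D, G→C, E and equate their C, E entries. Rows 1 and 2 agree on F; apply F→A, E and equate their A, E entries. Rows 1 and 3 agree on F; apply F→A, E and equate their A, E entries. Rows 1 and 2 agree on A; apply A→H and equate their H entries. Rows 1 and 3 agree on A; apply A→H and equate their H entries. Row 1 is now all distinguished symbols — the join is lossless.
Dependency preservation: the restricted closure of {A, B, G} across the fragments never reaches {D, F}, so A, B, G → D, F cannot be enforced without a join — not preserved.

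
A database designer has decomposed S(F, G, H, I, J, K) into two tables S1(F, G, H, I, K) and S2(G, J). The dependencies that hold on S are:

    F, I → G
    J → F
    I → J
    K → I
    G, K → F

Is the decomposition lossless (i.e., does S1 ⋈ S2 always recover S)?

No

Common attributes: S1 ∩ S2 = {G}.
No dependency enlarges {G}, so (G)⁺ = {G}.
The closure contains neither all of S1 = {F, G, H, I, K} nor all of S2 = {G, J}, so the common attributes are not a superkey of either fragment. The join is lossy.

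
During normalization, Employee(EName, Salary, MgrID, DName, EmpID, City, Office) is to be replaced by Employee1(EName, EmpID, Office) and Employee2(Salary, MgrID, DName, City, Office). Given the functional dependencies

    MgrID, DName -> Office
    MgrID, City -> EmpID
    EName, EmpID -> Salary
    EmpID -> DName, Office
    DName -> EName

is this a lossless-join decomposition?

No

Common attributes: Employee1 ∩ Employee2 = {Office}.
No dependency enlarges {Office}, so (Office)⁺ = {Office}.
The closure contains neither all of Employee1 = {EName, EmpID, Office} nor all of Employee2 = {Salary, MgrID, DName, City, Office}, so the common attributes are not a superkey of either fragment. The join is lossy.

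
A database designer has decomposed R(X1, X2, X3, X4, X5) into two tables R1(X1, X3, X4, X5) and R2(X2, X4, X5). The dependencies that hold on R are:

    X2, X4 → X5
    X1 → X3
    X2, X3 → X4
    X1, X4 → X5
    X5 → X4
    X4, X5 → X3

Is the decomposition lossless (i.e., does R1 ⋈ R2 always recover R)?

Common attributes: R1 ∩ R2 = {X4, X5}.
Closure of {X4, X5}: X4, X5 → X3 applies, adding X3. So (X4, X5)⁺ = {X3, X4, X5}.
The closure contains neither all of R1 = {X1, X3, X4, X5} nor all of R2 = {X2, X4, X5}, so the common attributes are not a superkey of either fragment. The join is lossy.

No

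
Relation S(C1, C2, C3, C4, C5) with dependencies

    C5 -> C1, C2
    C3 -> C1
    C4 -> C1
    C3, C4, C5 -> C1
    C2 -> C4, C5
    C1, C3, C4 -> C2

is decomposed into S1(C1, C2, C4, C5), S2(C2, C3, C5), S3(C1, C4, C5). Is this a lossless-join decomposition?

Yes

Chase test. Columns are C1, C2, C3, C4, C5; row i has aⱼ where attribute j ∈ Si, else bᵢⱼ.
Initial tableau (one row per fragment):
  row 1: a1 a2 b13 a4 a5
  row 2: b21 a2 a3 b24 a5
  row 3: a1 b32 b33 a4 a5
Rows 1 and 2 agree on C5; apply C5→C1, C2 and equate their C1, C2 entries.
Rows 1 and 3 agree on C5; apply C5→C1, C2 and equate their C1, C2 entries.
Rows 1 and 2 agree on C2; apply C2→C4, C5 and equate their C4, C5 entries.
Row 2 is now all distinguished symbols — the join is lossless.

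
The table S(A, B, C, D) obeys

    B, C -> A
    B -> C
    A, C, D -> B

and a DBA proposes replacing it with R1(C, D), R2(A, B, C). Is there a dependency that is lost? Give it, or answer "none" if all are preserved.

A, C, D -> B

Check A, C, D → B: no single fragment contains all of {A, B, C, D}, and the restricted closure of {A, C, D} across the fragments never reaches {B}.
B, C → A is preserved.
B → C is preserved.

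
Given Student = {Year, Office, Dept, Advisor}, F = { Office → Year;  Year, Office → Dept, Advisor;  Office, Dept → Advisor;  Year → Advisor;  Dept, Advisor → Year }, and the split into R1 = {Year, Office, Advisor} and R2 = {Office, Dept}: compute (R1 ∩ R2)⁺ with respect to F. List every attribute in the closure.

Year, Office, Dept, Advisor

R1 ∩ R2 = {Office}.
Office → Year applies, adding Year
Year, Office → Dept, Advisor applies, adding Dept, Advisor
Closure: {Year, Office, Dept, Advisor}.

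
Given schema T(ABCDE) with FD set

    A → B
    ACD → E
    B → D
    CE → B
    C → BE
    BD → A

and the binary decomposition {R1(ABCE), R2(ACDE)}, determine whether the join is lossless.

Yes

Common attributes: R1 ∩ R2 = {ACE}.
Closure of {ACE}: A → B applies, adding B; B → D applies, adding D. So (ACE)⁺ = {ABCDE}.
This closure contains every attribute of R1, so R1 ∩ R2 → R1. The join is lossless.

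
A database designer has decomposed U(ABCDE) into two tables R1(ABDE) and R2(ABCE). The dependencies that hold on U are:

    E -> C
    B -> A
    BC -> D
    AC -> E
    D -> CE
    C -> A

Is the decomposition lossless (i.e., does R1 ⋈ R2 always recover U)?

Common attributes: R1 ∩ R2 = {ABE}.
Closure of {ABE}: E → C applies, adding C; BC → D applies, adding D. So (ABE)⁺ = {ABCDE}.
This closure contains every attribute of R1, so R1 ∩ R2 → R1. The join is lossless.

Yes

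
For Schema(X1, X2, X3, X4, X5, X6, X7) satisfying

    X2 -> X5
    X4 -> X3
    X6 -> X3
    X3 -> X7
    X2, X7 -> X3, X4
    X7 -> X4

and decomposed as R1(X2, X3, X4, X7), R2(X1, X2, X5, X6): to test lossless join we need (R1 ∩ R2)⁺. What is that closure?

X2, X5

R1 ∩ R2 = {X2}.
X2 → X5 applies, adding X5
Closure: {X2, X5}.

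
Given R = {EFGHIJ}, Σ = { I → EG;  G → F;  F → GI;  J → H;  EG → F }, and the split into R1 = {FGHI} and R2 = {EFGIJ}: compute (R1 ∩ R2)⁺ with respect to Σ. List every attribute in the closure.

R1 ∩ R2 = {FGI}.
I → EG applies, adding E
Closure: {EFGI}.

EFGI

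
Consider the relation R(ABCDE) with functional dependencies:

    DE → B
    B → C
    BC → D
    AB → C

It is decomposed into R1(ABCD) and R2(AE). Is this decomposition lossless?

No

Common attributes: R1 ∩ R2 = {A}.
No dependency enlarges {A}, so (A)⁺ = {A}.
The closure contains neither all of R1 = {ABCD} nor all of R2 = {AE}, so the common attributes are not a superkey of either fragment. The join is lossy.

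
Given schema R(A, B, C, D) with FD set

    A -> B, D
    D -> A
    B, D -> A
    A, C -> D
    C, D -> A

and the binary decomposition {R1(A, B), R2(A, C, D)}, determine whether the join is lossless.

Yes

Common attributes: R1 ∩ R2 = {A}.
Closure of {A}: A → B, D applies, adding B, D. So (A)⁺ = {A, B, D}.
This closure contains every attribute of R1, so R1 ∩ R2 → R1. The join is lossless.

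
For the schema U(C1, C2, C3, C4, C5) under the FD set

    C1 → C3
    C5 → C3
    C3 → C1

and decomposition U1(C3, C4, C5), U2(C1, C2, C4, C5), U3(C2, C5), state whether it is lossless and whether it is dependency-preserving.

Lossless test (chase): Rows 1 and 2 agree on C5; apply C5→C3 and equate their C3 entries. Rows 1 and 3 agree on C5; apply C5→C3 and equate their C3 entries. Rows 1 and 2 agree on C3; apply C3→C1 and equate their C1 entries. Rows 1 and 3 agree on C3; apply C3→C1 and equate their C1 entries. Row 2 is now all distinguished symbols — the join is lossless.
Dependency preservation: the restricted closure of {C1} across the fragments never reaches {C3}, so C1 → C3 cannot be enforced without a join — not preserved.

lossless but not dependency-preserving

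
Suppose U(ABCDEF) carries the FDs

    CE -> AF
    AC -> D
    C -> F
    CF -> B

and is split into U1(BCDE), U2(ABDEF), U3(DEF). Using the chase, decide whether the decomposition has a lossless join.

Chase test. Columns are ABCDEF; row i has aⱼ where attribute j ∈ Ui, else bᵢⱼ.
Initial tableau (one row per fragment):
  row 1: b11 a2 a3 a4 a5 b16
  row 2: a1 a2 b23 a4 a5 a6
  row 3: b31 b32 b33 a4 a5 a6
No row becomes fully distinguished — the join is lossy.

No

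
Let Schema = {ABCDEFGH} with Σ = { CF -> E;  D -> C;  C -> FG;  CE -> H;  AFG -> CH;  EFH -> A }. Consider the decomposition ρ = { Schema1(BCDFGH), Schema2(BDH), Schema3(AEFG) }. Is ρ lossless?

No

Chase test. Columns are ABCDEFGH; row i has aⱼ where attribute j ∈ Schemai, else bᵢⱼ.
Initial tableau (one row per fragment):
  row 1: b11 a2 a3 a4 b15 a6 a7 a8
  row 2: b21 a2 b23 a4 b25 b26 b27 a8
  row 3: a1 b32 b33 b34 a5 a6 a7 b38
Rows 1 and 2 agree on D; apply D→C and equate their C entries.
Rows 1 and 2 agree on C; apply C→FG and equate their FG entries.
Rows 1 and 2 agree on CF; apply CF→E and equate their E entries.
Rows 1 and 2 agree on EFH; apply EFH→A and equate their A entries.
No row becomes fully distinguished — the join is lossy.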